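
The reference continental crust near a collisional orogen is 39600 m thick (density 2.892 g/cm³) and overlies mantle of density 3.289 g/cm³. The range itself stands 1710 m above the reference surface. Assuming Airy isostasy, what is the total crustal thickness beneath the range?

53800 m

Root depth r = h ρ_c / (ρ_m − ρ_c) = 1710 m × 2.892 / 0.397 = 12460 m.
Total thickness = T + h + r = 39600 m + 1710 m + 12460 m = 53800 m.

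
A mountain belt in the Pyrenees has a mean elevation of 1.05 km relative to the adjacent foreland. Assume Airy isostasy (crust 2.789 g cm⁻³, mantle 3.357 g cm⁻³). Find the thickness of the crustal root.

5.16 km

Balancing pressure at the compensation depth: the weight of the topography is balanced by the buoyancy of the root, ρ_c h = (ρ_m − ρ_c) r.
r = h · ρ_c / (ρ_m − ρ_c) = 1.05 km × 2.789 / (3.357 − 2.789) = 5.16 km.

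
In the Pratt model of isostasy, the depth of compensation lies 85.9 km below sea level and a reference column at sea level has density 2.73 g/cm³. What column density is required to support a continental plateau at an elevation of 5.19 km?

2.57 g/cm³

Pratt balance: ρ_ref D = ρ (D + h).
ρ = ρ_ref D/(D + h) = 2.73 × 85.9 km/(85.9 km + 5.19 km) = 2.57 g/cm³.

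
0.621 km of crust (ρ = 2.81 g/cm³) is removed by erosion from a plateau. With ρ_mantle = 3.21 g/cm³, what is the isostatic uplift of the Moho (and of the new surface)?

0.544 km

Unloading: uplift u = e ρ_c/ρ_m = 0.621 km × 2.81/3.21 = 0.544 km.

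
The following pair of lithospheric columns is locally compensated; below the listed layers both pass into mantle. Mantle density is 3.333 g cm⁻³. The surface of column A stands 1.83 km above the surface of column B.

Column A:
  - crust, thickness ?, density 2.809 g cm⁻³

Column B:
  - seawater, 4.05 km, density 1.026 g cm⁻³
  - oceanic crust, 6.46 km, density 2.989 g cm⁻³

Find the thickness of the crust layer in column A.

33.7 km

Take the compensation level at the base of the deeper column (depth z_c below the surface of column A) and equate Σ ρ_i t_i down to z_c; mantle fills any gap and the z_c terms cancel.
Column A: x×2.809 + (z_c − 0 − x)×3.333
Column B: 1.83×0 + 4.05×1.026 + 6.46×2.989 + (z_c − 1.83 − 10.51)×3.333
The z_c×3.333 term appears on both sides and cancels. Collect the known terms of each column as K = Σ(ρt)_known − 3.333 × (depth of known layers): K_A = 0 − 3.333×0 = 0; K_B = 23.46424 − 3.333×(1.83 + 10.51) = −17.66498.
Balance: K_A − x×(3.333 − 2.809) = K_B, so x = (K_A − K_B)/(3.333 − 2.809) = 17.665/0.524 = 33.7 km.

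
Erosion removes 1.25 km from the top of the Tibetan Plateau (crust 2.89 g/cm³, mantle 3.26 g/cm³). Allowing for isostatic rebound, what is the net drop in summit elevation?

Rebound u = e ρ_c/ρ_m = 1.25 km × 2.89/3.26 = 1.108 km.
Net surface drop = e − u = 1.25 km − 1.108 km = e (ρ_m − ρ_c)/ρ_m = 0.142 km.

0.142 km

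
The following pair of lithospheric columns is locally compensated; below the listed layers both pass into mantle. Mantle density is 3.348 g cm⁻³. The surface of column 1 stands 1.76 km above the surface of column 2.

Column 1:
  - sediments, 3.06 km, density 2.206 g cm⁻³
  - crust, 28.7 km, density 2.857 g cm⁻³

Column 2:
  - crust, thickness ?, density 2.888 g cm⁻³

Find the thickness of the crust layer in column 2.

Take the compensation level at the base of the deeper column (depth z_c below the surface of column 1) and equate Σ ρ_i t_i down to z_c; mantle fills any gap and the z_c terms cancel.
Column 1: 3.06×2.206 + 28.7×2.857 + (z_c − 31.76)×3.348
Column 2: 1.76×0 + x×2.888 + (z_c − 1.76 − 0 − x)×3.348
The z_c×3.348 term appears on both sides and cancels. Collect the known terms of each column as K = Σ(ρt)_known − 3.348 × (depth of known layers): K_1 = 88.74626 − 3.348×31.76 = −17.58622; K_2 = 0 − 3.348×(1.76 + 0) = −5.89248.
Balance: K_1 = K_2 − x×(3.348 − 2.888), so x = (K_2 − K_1)/(3.348 − 2.888) = 11.6937/0.46 = 25.4 km.

25.4 km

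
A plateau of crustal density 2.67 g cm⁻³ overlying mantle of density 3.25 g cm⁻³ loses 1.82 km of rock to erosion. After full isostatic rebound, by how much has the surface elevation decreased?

Rebound u = e ρ_c/ρ_m = 1.82 km × 2.67/3.25 = 1.495 km.
Net surface drop = e − u = 1.82 km − 1.495 km = e (ρ_m − ρ_c)/ρ_m = 0.325 km.

0.325 km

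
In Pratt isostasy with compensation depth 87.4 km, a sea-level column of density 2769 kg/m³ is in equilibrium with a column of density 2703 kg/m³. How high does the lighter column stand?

ρ_ref D = ρ (D + h) → h = D (ρ_ref − ρ)/ρ.
h = 87.4 km × (2769 − 2703)/2703 = 2.13 km.

2.13 km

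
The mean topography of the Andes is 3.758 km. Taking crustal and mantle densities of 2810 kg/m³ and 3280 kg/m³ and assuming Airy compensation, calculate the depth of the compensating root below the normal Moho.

Balancing pressure at the compensation depth: the weight of the topography is balanced by the buoyancy of the root, ρ_c h = (ρ_m − ρ_c) r.
r = h · ρ_c / (ρ_m − ρ_c) = 3.758 km × 2810 / (3280 − 2810) = 22.5 km.

22.5 km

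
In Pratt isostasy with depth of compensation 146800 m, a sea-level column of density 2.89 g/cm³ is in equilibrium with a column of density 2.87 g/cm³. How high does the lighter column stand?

ρ_ref D = ρ (D + h) → h = D (ρ_ref − ρ)/ρ.
h = 146800 m × (2.89 − 2.87)/2.87 = 1020 m.

1020 m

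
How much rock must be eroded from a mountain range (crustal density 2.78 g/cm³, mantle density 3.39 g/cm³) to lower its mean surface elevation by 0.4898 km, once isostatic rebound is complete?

2.72 km

Net drop Δ = e − u = e − e ρ_c/ρ_m = e (ρ_m − ρ_c)/ρ_m.
e = Δ ρ_m/(ρ_m − ρ_c) = 0.4898 km × 3.39/0.61 = 2.72 km.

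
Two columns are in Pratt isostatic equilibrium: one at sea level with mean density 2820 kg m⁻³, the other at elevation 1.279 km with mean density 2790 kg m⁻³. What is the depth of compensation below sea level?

ρ_ref D = ρ (D + h) → D (ρ_ref − ρ) = ρ h.
D = ρ h/(ρ_ref − ρ) = 2790 × 1.279 km/(2820 − 2790) = 119 km.

119 km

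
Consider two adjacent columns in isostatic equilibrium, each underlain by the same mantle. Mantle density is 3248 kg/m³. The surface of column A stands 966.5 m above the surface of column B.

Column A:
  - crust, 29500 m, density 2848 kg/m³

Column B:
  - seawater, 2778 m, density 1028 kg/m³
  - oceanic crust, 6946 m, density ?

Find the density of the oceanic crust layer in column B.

Take the compensation level at the base of the deeper column (depth z_c below the surface of column A) and equate Σ ρ_i t_i down to z_c; mantle fills any gap and the z_c terms cancel.
Column A: 29500×2848 + (z_c − 29500)×3248
Column B: 966.5×0 + 2778×1028 + 6946×ρ + (z_c − 966.5 − 9724)×3248
The z_c×3248 term appears on both sides and cancels. Collect the known terms of each column as K = Σ(ρt)_known − 3248 × (depth of known layers): K_A = 84016000 − 3248×29500 = −11800000; K_B = 2855784 − 3248×(966.5 + 9724) = −31866960.
Balance: K_A = K_B + 6946×ρ, so ρ = (K_A − K_B)/6946 = 20067000/6946 = 2890 kg/m³.

2890 kg/m³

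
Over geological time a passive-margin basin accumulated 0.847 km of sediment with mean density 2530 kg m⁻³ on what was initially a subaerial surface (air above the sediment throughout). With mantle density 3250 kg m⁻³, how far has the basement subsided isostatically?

0.659 km

Subaerial load: s = t ρ_sed / ρ_m = 0.847 km × 2530/3250 = 0.659 km.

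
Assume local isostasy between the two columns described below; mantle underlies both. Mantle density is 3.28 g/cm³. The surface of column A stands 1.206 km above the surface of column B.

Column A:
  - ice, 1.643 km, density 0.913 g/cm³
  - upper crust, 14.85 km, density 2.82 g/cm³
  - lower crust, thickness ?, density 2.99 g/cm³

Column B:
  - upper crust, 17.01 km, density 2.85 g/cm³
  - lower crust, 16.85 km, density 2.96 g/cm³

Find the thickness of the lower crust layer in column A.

20.5 km

Take the compensation level at the base of the deeper column (depth z_c below the surface of column A) and equate Σ ρ_i t_i down to z_c; mantle fills any gap and the z_c terms cancel.
Column A: 1.643×0.913 + 14.85×2.82 + x×2.99 + (z_c − 16.493 − x)×3.28
Column B: 1.206×0 + 17.01×2.85 + 16.85×2.96 + (z_c − 1.206 − 33.86)×3.28
The z_c×3.28 term appears on both sides and cancels. Collect the known terms of each column as K = Σ(ρt)_known − 3.28 × (depth of known layers): K_A = 43.377059 − 3.28×16.493 = −10.719981; K_B = 98.3545 − 3.28×(1.206 + 33.86) = −16.66198.
Balance: K_A − x×(3.28 − 2.99) = K_B, so x = (K_A − K_B)/(3.28 − 2.99) = 5.942/0.29 = 20.5 km.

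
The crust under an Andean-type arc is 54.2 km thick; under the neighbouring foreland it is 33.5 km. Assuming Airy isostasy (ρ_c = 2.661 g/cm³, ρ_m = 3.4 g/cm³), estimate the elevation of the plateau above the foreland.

4.5 km

Excess crust Δ = 54.2 km − 33.5 km = 20.7 km, split between elevation h and root r with h + r = Δ.
Airy balance ρ_c h = (ρ_m − ρ_c) r gives r = h ρ_c/(ρ_m − ρ_c), so h (1 + ρ_c/(ρ_m − ρ_c)) = Δ, i.e. h = Δ (ρ_m − ρ_c)/ρ_m.
h = 20.7 km × 0.739/3.4 = 4.5 km.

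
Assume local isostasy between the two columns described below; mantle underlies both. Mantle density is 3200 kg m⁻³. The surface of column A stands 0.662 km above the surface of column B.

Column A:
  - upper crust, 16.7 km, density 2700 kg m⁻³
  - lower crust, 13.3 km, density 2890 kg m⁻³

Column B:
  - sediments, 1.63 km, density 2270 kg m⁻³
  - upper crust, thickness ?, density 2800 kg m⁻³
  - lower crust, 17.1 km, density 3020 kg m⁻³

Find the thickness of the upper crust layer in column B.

Take the compensation level at the base of the deeper column (depth z_c below the surface of column A) and equate Σ ρ_i t_i down to z_c; mantle fills any gap and the z_c terms cancel.
Column A: 16.7×2700 + 13.3×2890 + (z_c − 30)×3200
Column B: 0.662×0 + 1.63×2270 + x×2800 + 17.1×3020 + (z_c − 0.662 − 18.73 − x)×3200
The z_c×3200 term appears on both sides and cancels. Collect the known terms of each column as K = Σ(ρt)_known − 3200 × (depth of known layers): K_A = 83527 − 3200×30 = −12473; K_B = 55342.1 − 3200×(0.662 + 18.73) = −6712.3.
Balance: K_A = K_B − x×(3200 − 2800), so x = (K_B − K_A)/(3200 − 2800) = 5760.7/400 = 14.4 km.

14.4 km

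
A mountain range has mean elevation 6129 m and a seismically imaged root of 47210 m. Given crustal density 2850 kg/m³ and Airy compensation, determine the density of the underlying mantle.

3220 kg/m³

Airy balance: ρ_c h = (ρ_m − ρ_c) r → ρ_m = ρ_c (1 + h/r).
ρ_m = 2850 × (1 + 6129 m/47210 m) = 3220 kg/m³.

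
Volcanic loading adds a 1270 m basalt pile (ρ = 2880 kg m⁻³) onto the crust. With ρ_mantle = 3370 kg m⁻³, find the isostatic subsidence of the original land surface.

Subaerial loading: s = t ρ_load / ρ_m.
s = 1270 m × 2880/3370 = 1090 m.

1090 m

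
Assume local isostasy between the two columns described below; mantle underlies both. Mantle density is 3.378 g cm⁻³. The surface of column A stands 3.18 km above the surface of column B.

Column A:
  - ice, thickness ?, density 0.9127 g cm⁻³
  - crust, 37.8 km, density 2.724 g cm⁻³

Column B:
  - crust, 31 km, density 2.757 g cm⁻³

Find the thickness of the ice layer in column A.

2.14 km

Take the compensation level at the base of the deeper column (depth z_c below the surface of column A) and equate Σ ρ_i t_i down to z_c; mantle fills any gap and the z_c terms cancel.
Column A: x×0.9127 + 37.8×2.724 + (z_c − 37.8 − x)×3.378
Column B: 3.18×0 + 31×2.757 + (z_c − 3.18 − 31)×3.378
The z_c×3.378 term appears on both sides and cancels. Collect the known terms of each column as K = Σ(ρt)_known − 3.378 × (depth of known layers): K_A = 102.9672 − 3.378×37.8 = −24.7212; K_B = 85.467 − 3.378×(3.18 + 31) = −29.99304.
Balance: K_A − x×(3.378 − 0.9127) = K_B, so x = (K_A − K_B)/(3.378 − 0.9127) = 5.27184/2.4653 = 2.14 km.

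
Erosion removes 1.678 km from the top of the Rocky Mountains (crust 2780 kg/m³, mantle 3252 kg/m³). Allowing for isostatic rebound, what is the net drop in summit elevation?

0.244 km

Rebound u = e ρ_c/ρ_m = 1.678 km × 2780/3252 = 1.434 km.
Net surface drop = e − u = 1.678 km − 1.434 km = e (ρ_m − ρ_c)/ρ_m = 0.244 km.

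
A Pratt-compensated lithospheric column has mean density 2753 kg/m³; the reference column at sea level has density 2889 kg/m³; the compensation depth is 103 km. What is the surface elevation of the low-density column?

5.09 km

ρ_ref D = ρ (D + h) → h = D (ρ_ref − ρ)/ρ.
h = 103 km × (2889 − 2753)/2753 = 5.09 km.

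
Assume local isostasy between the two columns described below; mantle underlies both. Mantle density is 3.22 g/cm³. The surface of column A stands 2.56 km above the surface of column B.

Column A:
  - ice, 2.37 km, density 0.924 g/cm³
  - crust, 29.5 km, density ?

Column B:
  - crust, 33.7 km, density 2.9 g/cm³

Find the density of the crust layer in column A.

Take the compensation level at the base of the deeper column (depth z_c below the surface of column A) and equate Σ ρ_i t_i down to z_c; mantle fills any gap and the z_c terms cancel.
Column A: 2.37×0.924 + 29.5×ρ + (z_c − 31.87)×3.22
Column B: 2.56×0 + 33.7×2.9 + (z_c − 2.56 − 33.7)×3.22
The z_c×3.22 term appears on both sides and cancels. Collect the known terms of each column as K = Σ(ρt)_known − 3.22 × (depth of known layers): K_A = 2.18988 − 3.22×31.87 = −100.43152; K_B = 97.73 − 3.22×(2.56 + 33.7) = −19.0272.
Balance: K_A + 29.5×ρ = K_B, so ρ = (K_B − K_A)/29.5 = 81.4043/29.5 = 2.76 g/cm³.

2.76 g/cm³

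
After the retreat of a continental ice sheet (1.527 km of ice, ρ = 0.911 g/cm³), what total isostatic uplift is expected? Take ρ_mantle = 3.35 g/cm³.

Removing the load lets mantle flow back in; uplift u satisfies ρ_ice t = ρ_m u.
u = t ρ_ice/ρ_m = 1.527 km × 0.911/3.35 = 0.415 km.

0.415 km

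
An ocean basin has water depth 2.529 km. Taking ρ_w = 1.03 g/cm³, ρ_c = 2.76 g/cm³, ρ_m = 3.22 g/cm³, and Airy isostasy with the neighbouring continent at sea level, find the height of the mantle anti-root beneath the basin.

9.51 km

For local isostatic compensation: replacing crust with seawater at the top is compensated by replacing crust with mantle at the base: d (ρ_c − ρ_w) = a (ρ_m − ρ_c).
a = d (ρ_c − ρ_w)/(ρ_m − ρ_c) = 2.529 km × 1.73/0.46 = 9.51 km.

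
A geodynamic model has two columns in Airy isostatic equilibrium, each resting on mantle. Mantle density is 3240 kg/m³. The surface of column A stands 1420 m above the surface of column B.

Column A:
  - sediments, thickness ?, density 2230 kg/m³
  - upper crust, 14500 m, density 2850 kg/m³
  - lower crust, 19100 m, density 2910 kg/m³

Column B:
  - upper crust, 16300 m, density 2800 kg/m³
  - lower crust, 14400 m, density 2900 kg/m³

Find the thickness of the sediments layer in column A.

Take the compensation level at the base of the deeper column (depth z_c below the surface of column A) and equate Σ ρ_i t_i down to z_c; mantle fills any gap and the z_c terms cancel.
Column A: x×2230 + 14500×2850 + 19100×2910 + (z_c − 33600 − x)×3240
Column B: 1420×0 + 16300×2800 + 14400×2900 + (z_c − 1420 − 30700)×3240
The z_c×3240 term appears on both sides and cancels. Collect the known terms of each column as K = Σ(ρt)_known − 3240 × (depth of known layers): K_A = 96906000 − 3240×33600 = −11958000; K_B = 87400000 − 3240×(1420 + 30700) = −16668800.
Balance: K_A − x×(3240 − 2230) = K_B, so x = (K_A − K_B)/(3240 − 2230) = 4710800/1010 = 4660 m.

4660 m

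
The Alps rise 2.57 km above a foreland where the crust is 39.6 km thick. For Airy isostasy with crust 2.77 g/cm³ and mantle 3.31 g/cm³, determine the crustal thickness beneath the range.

Root depth r = h ρ_c / (ρ_m − ρ_c) = 2.57 km × 2.77 / 0.54 = 13.18 km.
Total thickness = T + h + r = 39.6 km + 2.57 km + 13.18 km = 55.4 km.

55.4 km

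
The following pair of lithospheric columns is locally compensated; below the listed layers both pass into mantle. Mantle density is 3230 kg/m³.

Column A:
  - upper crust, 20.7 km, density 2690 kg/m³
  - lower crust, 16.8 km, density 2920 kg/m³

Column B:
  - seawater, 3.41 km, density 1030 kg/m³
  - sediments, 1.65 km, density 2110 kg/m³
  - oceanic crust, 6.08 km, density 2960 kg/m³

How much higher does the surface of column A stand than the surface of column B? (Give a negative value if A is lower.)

For any compensation level in the mantle, the mantle terms cancel and isostasy reduces to e = (Σt_A − Σt_B) − (Σ(ρt)_A − Σ(ρt)_B) / ρ_m.
Σt_A = 37.5 km; Σt_B = 11.14 km; Σ(ρt)_A = 104739; Σ(ρt)_B = 24990.6 (in km·kg/m³).
e = (37.5 − 11.14) − (104739 − 24990.6) / 3230 = 1.67 km.

1.67 km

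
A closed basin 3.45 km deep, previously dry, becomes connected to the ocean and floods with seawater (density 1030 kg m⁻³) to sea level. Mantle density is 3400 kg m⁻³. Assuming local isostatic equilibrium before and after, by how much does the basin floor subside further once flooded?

After flooding the water column is d + s deep. Its weight must equal the weight of mantle displaced by the extra subsidence s: (d + s) ρ_w = s ρ_m.
s = d ρ_w / (ρ_m − ρ_w) = 3.45 km × 1030/(3400 − 1030) = 1.5 km.

1.5 km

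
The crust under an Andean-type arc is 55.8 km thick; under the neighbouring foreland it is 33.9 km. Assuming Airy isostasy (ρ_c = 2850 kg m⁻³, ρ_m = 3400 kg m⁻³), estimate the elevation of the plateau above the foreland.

3.54 km

Excess crust Δ = 55.8 km − 33.9 km = 21.9 km, split between elevation h and root r with h + r = Δ.
Airy balance ρ_c h = (ρ_m − ρ_c) r gives r = h ρ_c/(ρ_m − ρ_c), so h (1 + ρ_c/(ρ_m − ρ_c)) = Δ, i.e. h = Δ (ρ_m − ρ_c)/ρ_m.
h = 21.9 km × 550/3400 = 3.54 km.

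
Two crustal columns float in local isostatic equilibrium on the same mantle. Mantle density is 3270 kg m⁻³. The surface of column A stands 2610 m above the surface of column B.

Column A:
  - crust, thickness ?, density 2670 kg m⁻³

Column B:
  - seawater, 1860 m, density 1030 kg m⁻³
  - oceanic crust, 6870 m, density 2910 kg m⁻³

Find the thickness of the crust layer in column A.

25300 m

Take the compensation level at the base of the deeper column (depth z_c below the surface of column A) and equate Σ ρ_i t_i down to z_c; mantle fills any gap and the z_c terms cancel.
Column A: x×2670 + (z_c − 0 − x)×3270
Column B: 2610×0 + 1860×1030 + 6870×2910 + (z_c − 2610 − 8730)×3270
The z_c×3270 term appears on both sides and cancels. Collect the known terms of each column as K = Σ(ρt)_known − 3270 × (depth of known layers): K_A = 0 − 3270×0 = 0; K_B = 21907500 − 3270×(2610 + 8730) = −15174300.
Balance: K_A − x×(3270 − 2670) = K_B, so x = (K_A − K_B)/(3270 − 2670) = 15174300/600 = 25300 m.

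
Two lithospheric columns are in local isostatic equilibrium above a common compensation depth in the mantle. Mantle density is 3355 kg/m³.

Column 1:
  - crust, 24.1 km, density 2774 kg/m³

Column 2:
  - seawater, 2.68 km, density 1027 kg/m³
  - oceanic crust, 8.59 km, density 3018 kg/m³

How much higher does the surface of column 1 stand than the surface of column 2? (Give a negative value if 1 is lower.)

1.45 km

For any compensation level in the mantle, the mantle terms cancel and isostasy reduces to e = (Σt_1 − Σt_2) − (Σ(ρt)_1 − Σ(ρt)_2) / ρ_m.
Σt_1 = 24.1 km; Σt_2 = 11.27 km; Σ(ρt)_1 = 66853.4; Σ(ρt)_2 = 28676.98 (in km·kg/m³).
e = (24.1 − 11.27) − (66853.4 − 28676.98) / 3355 = 1.45 km.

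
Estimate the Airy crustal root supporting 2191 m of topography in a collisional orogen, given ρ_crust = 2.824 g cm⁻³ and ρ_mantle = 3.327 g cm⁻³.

12300 m

Balancing pressure at the compensation depth: the weight of the topography is balanced by the buoyancy of the root, ρ_c h = (ρ_m − ρ_c) r.
r = h · ρ_c / (ρ_m − ρ_c) = 2191 m × 2.824 / (3.327 − 2.824) = 12300 m.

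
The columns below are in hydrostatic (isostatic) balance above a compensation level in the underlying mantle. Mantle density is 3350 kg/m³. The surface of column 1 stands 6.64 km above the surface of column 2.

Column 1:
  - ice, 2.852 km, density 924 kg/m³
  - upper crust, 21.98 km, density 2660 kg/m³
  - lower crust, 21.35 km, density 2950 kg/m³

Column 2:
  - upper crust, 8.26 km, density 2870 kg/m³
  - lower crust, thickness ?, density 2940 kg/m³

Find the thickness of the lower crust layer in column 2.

Take the compensation level at the base of the deeper column (depth z_c below the surface of column 1) and equate Σ ρ_i t_i down to z_c; mantle fills any gap and the z_c terms cancel.
Column 1: 2.852×924 + 21.98×2660 + 21.35×2950 + (z_c − 46.182)×3350
Column 2: 6.64×0 + 8.26×2870 + x×2940 + (z_c − 6.64 − 8.26 − x)×3350
The z_c×3350 term appears on both sides and cancels. Collect the known terms of each column as K = Σ(ρt)_known − 3350 × (depth of known layers): K_1 = 124084.548 − 3350×46.182 = −30625.152; K_2 = 23706.2 − 3350×(6.64 + 8.26) = −26208.8.
Balance: K_1 = K_2 − x×(3350 − 2940), so x = (K_2 − K_1)/(3350 − 2940) = 4416.35/410 = 10.8 km.

10.8 km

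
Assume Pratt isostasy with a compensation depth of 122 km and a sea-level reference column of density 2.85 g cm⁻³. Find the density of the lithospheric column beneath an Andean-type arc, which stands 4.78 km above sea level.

Pratt balance: ρ_ref D = ρ (D + h).
ρ = ρ_ref D/(D + h) = 2.85 × 122 km/(122 km + 4.78 km) = 2.74 g cm⁻³.

2.74 g cm⁻³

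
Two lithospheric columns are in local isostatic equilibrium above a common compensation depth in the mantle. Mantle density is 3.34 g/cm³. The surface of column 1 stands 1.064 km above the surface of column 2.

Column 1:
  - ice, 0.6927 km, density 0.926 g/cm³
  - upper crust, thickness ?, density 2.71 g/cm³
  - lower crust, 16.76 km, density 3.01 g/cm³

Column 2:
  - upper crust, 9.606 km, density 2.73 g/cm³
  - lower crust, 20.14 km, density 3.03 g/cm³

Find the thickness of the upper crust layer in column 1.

13.4 km

Take the compensation level at the base of the deeper column (depth z_c below the surface of column 1) and equate Σ ρ_i t_i down to z_c; mantle fills any gap and the z_c terms cancel.
Column 1: 0.6927×0.926 + x×2.71 + 16.76×3.01 + (z_c − 17.4527 − x)×3.34
Column 2: 1.064×0 + 9.606×2.73 + 20.14×3.03 + (z_c − 1.064 − 29.746)×3.34
The z_c×3.34 term appears on both sides and cancels. Collect the known terms of each column as K = Σ(ρt)_known − 3.34 × (depth of known layers): K_1 = 51.0890402 − 3.34×17.4527 = −7.2029778; K_2 = 87.24858 − 3.34×(1.064 + 29.746) = −15.65682.
Balance: K_1 − x×(3.34 − 2.71) = K_2, so x = (K_1 − K_2)/(3.34 − 2.71) = 8.45384/0.63 = 13.4 km.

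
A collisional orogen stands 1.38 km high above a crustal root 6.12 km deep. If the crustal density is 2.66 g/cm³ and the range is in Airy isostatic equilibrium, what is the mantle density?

Airy balance: ρ_c h = (ρ_m − ρ_c) r → ρ_m = ρ_c (1 + h/r).
ρ_m = 2.66 × (1 + 1.38 km/6.12 km) = 3.26 g/cm³.

3.26 g/cm³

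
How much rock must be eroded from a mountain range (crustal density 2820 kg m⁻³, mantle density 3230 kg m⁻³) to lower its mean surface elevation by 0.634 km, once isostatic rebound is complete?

Net drop Δ = e − u = e − e ρ_c/ρ_m = e (ρ_m − ρ_c)/ρ_m.
e = Δ ρ_m/(ρ_m − ρ_c) = 0.634 km × 3230/410 = 4.99 km.

4.99 km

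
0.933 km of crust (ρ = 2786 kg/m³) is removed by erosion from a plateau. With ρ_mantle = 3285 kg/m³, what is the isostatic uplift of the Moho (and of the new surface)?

Unloading: uplift u = e ρ_c/ρ_m = 0.933 km × 2786/3285 = 0.791 km.

0.791 km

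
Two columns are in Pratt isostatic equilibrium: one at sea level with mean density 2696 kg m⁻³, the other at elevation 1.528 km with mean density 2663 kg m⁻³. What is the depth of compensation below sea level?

123 km

ρ_ref D = ρ (D + h) → D (ρ_ref − ρ) = ρ h.
D = ρ h/(ρ_ref − ρ) = 2663 × 1.528 km/(2696 − 2663) = 123 km.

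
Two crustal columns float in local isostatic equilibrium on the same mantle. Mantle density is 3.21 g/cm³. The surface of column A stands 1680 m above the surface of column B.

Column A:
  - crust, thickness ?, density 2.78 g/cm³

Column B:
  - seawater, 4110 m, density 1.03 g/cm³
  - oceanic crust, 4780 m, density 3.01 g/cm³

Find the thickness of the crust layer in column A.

Take the compensation level at the base of the deeper column (depth z_c below the surface of column A) and equate Σ ρ_i t_i down to z_c; mantle fills any gap and the z_c terms cancel.
Column A: x×2.78 + (z_c − 0 − x)×3.21
Column B: 1680×0 + 4110×1.03 + 4780×3.01 + (z_c − 1680 − 8890)×3.21
The z_c×3.21 term appears on both sides and cancels. Collect the known terms of each column as K = Σ(ρt)_known − 3.21 × (depth of known layers): K_A = 0 − 3.21×0 = 0; K_B = 18621.1 − 3.21×(1680 + 8890) = −15308.6.
Balance: K_A − x×(3.21 − 2.78) = K_B, so x = (K_A − K_B)/(3.21 − 2.78) = 15308.6/0.43 = 35600 m.

35600 m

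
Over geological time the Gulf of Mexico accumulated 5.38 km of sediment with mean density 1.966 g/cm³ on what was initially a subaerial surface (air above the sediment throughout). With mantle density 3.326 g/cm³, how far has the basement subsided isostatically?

Subaerial load: s = t ρ_sed / ρ_m = 5.38 km × 1.966/3.326 = 3.18 km.

3.18 km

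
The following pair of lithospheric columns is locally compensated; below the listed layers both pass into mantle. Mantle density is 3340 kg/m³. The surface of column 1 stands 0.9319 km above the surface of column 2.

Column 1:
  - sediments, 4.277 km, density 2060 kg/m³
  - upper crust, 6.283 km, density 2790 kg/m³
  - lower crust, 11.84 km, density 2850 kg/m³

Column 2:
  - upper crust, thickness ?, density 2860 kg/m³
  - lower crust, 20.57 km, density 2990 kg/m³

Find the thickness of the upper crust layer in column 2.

9.21 km

Take the compensation level at the base of the deeper column (depth z_c below the surface of column 1) and equate Σ ρ_i t_i down to z_c; mantle fills any gap and the z_c terms cancel.
Column 1: 4.277×2060 + 6.283×2790 + 11.84×2850 + (z_c − 22.4)×3340
Column 2: 0.9319×0 + x×2860 + 20.57×2990 + (z_c − 0.9319 − 20.57 − x)×3340
The z_c×3340 term appears on both sides and cancels. Collect the known terms of each column as K = Σ(ρt)_known − 3340 × (depth of known layers): K_1 = 60084.19 − 3340×22.4 = −14731.81; K_2 = 61504.3 − 3340×(0.9319 + 20.57) = −10312.046.
Balance: K_1 = K_2 − x×(3340 − 2860), so x = (K_2 − K_1)/(3340 − 2860) = 4419.76/480 = 9.21 km.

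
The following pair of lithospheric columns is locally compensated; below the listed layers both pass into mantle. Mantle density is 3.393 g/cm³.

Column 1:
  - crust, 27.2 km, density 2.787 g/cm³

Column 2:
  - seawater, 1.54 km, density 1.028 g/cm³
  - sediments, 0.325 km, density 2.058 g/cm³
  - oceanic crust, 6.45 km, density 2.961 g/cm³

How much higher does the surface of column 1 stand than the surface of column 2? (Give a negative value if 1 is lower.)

For any compensation level in the mantle, the mantle terms cancel and isostasy reduces to e = (Σt_1 − Σt_2) − (Σ(ρt)_1 − Σ(ρt)_2) / ρ_m.
Σt_1 = 27.2 km; Σt_2 = 8.315 km; Σ(ρt)_1 = 75.8064; Σ(ρt)_2 = 21.35042 (in km·g/cm³).
e = (27.2 − 8.315) − (75.8064 − 21.35042) / 3.393 = 2.84 km.

2.84 km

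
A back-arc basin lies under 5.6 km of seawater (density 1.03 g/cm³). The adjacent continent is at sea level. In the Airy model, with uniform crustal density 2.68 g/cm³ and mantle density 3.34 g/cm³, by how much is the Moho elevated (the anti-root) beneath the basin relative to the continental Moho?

14 km

By Archimedes' principle applied to the lithosphere: replacing crust with seawater at the top is compensated by replacing crust with mantle at the base: d (ρ_c − ρ_w) = a (ρ_m − ρ_c).
a = d (ρ_c − ρ_w)/(ρ_m − ρ_c) = 5.6 km × 1.65/0.66 = 14 km.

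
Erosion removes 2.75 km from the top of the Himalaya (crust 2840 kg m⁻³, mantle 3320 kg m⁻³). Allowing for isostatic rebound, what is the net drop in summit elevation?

0.398 km

Rebound u = e ρ_c/ρ_m = 2.75 km × 2840/3320 = 2.352 km.
Net surface drop = e − u = 2.75 km − 2.352 km = e (ρ_m − ρ_c)/ρ_m = 0.398 km.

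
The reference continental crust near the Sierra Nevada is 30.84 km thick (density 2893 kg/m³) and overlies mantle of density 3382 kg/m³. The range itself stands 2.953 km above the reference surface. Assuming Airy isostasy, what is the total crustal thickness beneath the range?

Root depth r = h ρ_c / (ρ_m − ρ_c) = 2.953 km × 2893 / 489 = 17.47 km.
Total thickness = T + h + r = 30.84 km + 2.953 km + 17.47 km = 51.3 km.

51.3 km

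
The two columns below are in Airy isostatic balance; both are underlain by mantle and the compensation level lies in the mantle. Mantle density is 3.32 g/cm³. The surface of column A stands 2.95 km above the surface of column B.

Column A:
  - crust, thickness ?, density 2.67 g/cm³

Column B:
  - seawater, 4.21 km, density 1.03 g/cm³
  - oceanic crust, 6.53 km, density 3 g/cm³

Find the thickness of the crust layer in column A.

33.1 km

Take the compensation level at the base of the deeper column (depth z_c below the surface of column A) and equate Σ ρ_i t_i down to z_c; mantle fills any gap and the z_c terms cancel.
Column A: x×2.67 + (z_c − 0 − x)×3.32
Column B: 2.95×0 + 4.21×1.03 + 6.53×3 + (z_c − 2.95 − 10.74)×3.32
The z_c×3.32 term appears on both sides and cancels. Collect the known terms of each column as K = Σ(ρt)_known − 3.32 × (depth of known layers): K_A = 0 − 3.32×0 = 0; K_B = 23.9263 − 3.32×(2.95 + 10.74) = −21.5245.
Balance: K_A − x×(3.32 − 2.67) = K_B, so x = (K_A − K_B)/(3.32 − 2.67) = 21.5245/0.65 = 33.1 km.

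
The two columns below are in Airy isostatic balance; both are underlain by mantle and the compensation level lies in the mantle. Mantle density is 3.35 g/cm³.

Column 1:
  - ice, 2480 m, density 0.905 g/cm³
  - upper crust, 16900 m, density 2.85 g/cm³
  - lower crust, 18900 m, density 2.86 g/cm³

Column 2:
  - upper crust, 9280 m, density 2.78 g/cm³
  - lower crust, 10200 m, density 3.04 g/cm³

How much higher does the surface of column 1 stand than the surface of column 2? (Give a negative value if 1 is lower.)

For any compensation level in the mantle, the mantle terms cancel and isostasy reduces to e = (Σt_1 − Σt_2) − (Σ(ρt)_1 − Σ(ρt)_2) / ρ_m.
Σt_1 = 38280 m; Σt_2 = 19480 m; Σ(ρt)_1 = 104463.4; Σ(ρt)_2 = 56806.4 (in m·g/cm³).
e = (38280 − 19480) − (104463.4 − 56806.4) / 3.35 = 4570 m.

4570 m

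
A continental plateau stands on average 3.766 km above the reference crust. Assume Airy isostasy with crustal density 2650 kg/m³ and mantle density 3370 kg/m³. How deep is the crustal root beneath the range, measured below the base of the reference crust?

By Archimedes' principle applied to the lithosphere: the weight of the topography is balanced by the buoyancy of the root, ρ_c h = (ρ_m − ρ_c) r.
r = h · ρ_c / (ρ_m − ρ_c) = 3.766 km × 2650 / (3370 − 2650) = 13.9 km.

13.9 km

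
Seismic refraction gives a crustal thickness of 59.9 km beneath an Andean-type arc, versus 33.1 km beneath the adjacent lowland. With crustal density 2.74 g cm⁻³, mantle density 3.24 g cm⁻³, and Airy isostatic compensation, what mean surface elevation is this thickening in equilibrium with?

4.14 km

Excess crust Δ = 59.9 km − 33.1 km = 26.8 km, split between elevation h and root r with h + r = Δ.
Airy balance ρ_c h = (ρ_m − ρ_c) r gives r = h ρ_c/(ρ_m − ρ_c), so h (1 + ρ_c/(ρ_m − ρ_c)) = Δ, i.e. h = Δ (ρ_m − ρ_c)/ρ_m.
h = 26.8 km × 0.5/3.24 = 4.14 km.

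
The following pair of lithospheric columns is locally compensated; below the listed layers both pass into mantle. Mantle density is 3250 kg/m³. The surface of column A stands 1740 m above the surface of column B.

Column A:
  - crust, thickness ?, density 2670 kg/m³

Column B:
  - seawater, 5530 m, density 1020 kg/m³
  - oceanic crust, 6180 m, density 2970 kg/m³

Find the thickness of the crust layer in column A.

Take the compensation level at the base of the deeper column (depth z_c below the surface of column A) and equate Σ ρ_i t_i down to z_c; mantle fills any gap and the z_c terms cancel.
Column A: x×2670 + (z_c − 0 − x)×3250
Column B: 1740×0 + 5530×1020 + 6180×2970 + (z_c − 1740 − 11710)×3250
The z_c×3250 term appears on both sides and cancels. Collect the known terms of each column as K = Σ(ρt)_known − 3250 × (depth of known layers): K_A = 0 − 3250×0 = 0; K_B = 23995200 − 3250×(1740 + 11710) = −19717300.
Balance: K_A − x×(3250 − 2670) = K_B, so x = (K_A − K_B)/(3250 − 2670) = 19717300/580 = 34000 m.

34000 m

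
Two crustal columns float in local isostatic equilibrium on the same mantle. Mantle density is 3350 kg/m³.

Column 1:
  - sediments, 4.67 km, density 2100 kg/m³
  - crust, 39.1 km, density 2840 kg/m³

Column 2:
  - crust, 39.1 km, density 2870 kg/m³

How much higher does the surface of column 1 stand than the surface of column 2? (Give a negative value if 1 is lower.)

For any compensation level in the mantle, the mantle terms cancel and isostasy reduces to e = (Σt_1 − Σt_2) − (Σ(ρt)_1 − Σ(ρt)_2) / ρ_m.
Σt_1 = 43.77 km; Σt_2 = 39.1 km; Σ(ρt)_1 = 120851; Σ(ρt)_2 = 112217 (in km·kg/m³).
e = (43.77 − 39.1) − (120851 − 112217) / 3350 = 2.09 km.

2.09 km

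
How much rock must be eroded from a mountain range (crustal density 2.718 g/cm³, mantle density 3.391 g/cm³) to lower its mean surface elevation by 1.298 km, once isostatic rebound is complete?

6.54 km

Net drop Δ = e − u = e − e ρ_c/ρ_m = e (ρ_m − ρ_c)/ρ_m.
e = Δ ρ_m/(ρ_m − ρ_c) = 1.298 km × 3.391/0.673 = 6.54 km.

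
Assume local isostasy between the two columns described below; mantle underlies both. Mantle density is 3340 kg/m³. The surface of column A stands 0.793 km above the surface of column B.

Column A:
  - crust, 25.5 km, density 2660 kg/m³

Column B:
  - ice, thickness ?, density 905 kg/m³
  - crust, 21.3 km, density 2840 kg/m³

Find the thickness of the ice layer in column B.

Take the compensation level at the base of the deeper column (depth z_c below the surface of column A) and equate Σ ρ_i t_i down to z_c; mantle fills any gap and the z_c terms cancel.
Column A: 25.5×2660 + (z_c − 25.5)×3340
Column B: 0.793×0 + x×905 + 21.3×2840 + (z_c − 0.793 − 21.3 − x)×3340
The z_c×3340 term appears on both sides and cancels. Collect the known terms of each column as K = Σ(ρt)_known − 3340 × (depth of known layers): K_A = 67830 − 3340×25.5 = −17340; K_B = 60492 − 3340×(0.793 + 21.3) = −13298.62.
Balance: K_A = K_B − x×(3340 − 905), so x = (K_B − K_A)/(3340 − 905) = 4041.38/2435 = 1.66 km.

1.66 km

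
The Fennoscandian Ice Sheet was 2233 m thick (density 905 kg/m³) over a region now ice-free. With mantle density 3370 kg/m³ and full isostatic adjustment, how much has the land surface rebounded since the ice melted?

600 m

Removing the load lets mantle flow back in; uplift u satisfies ρ_ice t = ρ_m u.
u = t ρ_ice/ρ_m = 2233 m × 905/3370 = 600 m.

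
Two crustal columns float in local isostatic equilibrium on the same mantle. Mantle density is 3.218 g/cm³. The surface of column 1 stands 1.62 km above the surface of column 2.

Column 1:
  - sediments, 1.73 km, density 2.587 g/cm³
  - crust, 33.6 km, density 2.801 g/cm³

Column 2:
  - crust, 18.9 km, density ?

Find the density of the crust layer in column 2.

Take the compensation level at the base of the deeper column (depth z_c below the surface of column 1) and equate Σ ρ_i t_i down to z_c; mantle fills any gap and the z_c terms cancel.
Column 1: 1.73×2.587 + 33.6×2.801 + (z_c − 35.33)×3.218
Column 2: 1.62×0 + 18.9×ρ + (z_c − 1.62 − 18.9)×3.218
The z_c×3.218 term appears on both sides and cancels. Collect the known terms of each column as K = Σ(ρt)_known − 3.218 × (depth of known layers): K_1 = 98.58911 − 3.218×35.33 = −15.10283; K_2 = 0 − 3.218×(1.62 + 18.9) = −66.03336.
Balance: K_1 = K_2 + 18.9×ρ, so ρ = (K_1 − K_2)/18.9 = 50.9305/18.9 = 2.69 g/cm³.

2.69 g/cm³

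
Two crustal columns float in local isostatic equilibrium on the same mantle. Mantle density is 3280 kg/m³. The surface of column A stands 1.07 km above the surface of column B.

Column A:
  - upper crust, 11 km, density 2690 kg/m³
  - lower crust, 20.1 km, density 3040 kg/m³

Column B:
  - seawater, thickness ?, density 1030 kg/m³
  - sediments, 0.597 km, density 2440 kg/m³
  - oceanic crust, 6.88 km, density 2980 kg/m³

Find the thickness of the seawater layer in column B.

Take the compensation level at the base of the deeper column (depth z_c below the surface of column A) and equate Σ ρ_i t_i down to z_c; mantle fills any gap and the z_c terms cancel.
Column A: 11×2690 + 20.1×3040 + (z_c − 31.1)×3280
Column B: 1.07×0 + x×1030 + 0.597×2440 + 6.88×2980 + (z_c − 1.07 − 7.477 − x)×3280
The z_c×3280 term appears on both sides and cancels. Collect the known terms of each column as K = Σ(ρt)_known − 3280 × (depth of known layers): K_A = 90694 − 3280×31.1 = −11314; K_B = 21959.08 − 3280×(1.07 + 7.477) = −6075.08.
Balance: K_A = K_B − x×(3280 − 1030), so x = (K_B − K_A)/(3280 − 1030) = 5238.92/2250 = 2.33 km.

2.33 km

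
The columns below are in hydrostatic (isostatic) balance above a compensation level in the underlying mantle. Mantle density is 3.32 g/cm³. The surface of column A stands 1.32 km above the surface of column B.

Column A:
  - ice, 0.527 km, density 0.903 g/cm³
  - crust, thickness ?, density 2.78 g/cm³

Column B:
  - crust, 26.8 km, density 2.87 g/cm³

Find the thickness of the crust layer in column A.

Take the compensation level at the base of the deeper column (depth z_c below the surface of column A) and equate Σ ρ_i t_i down to z_c; mantle fills any gap and the z_c terms cancel.
Column A: 0.527×0.903 + x×2.78 + (z_c − 0.527 − x)×3.32
Column B: 1.32×0 + 26.8×2.87 + (z_c − 1.32 − 26.8)×3.32
The z_c×3.32 term appears on both sides and cancels. Collect the known terms of each column as K = Σ(ρt)_known − 3.32 × (depth of known layers): K_A = 0.475881 − 3.32×0.527 = −1.273759; K_B = 76.916 − 3.32×(1.32 + 26.8) = −16.4424.
Balance: K_A − x×(3.32 − 2.78) = K_B, so x = (K_A − K_B)/(3.32 − 2.78) = 15.1686/0.54 = 28.1 km.

28.1 km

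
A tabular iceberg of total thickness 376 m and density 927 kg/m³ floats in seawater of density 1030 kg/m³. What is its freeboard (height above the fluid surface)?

Floating equilibrium: submerged depth d = t ρ_obj/ρ_fluid = 376 m × 927/1030 = 338.4 m.
Freeboard = t − d = 376 m − 338.4 m = 37.6 m.

37.6 m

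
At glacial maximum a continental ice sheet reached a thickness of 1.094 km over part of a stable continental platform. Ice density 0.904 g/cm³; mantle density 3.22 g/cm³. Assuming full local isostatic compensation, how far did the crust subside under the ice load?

0.307 km

Isostatic balance requires: the ice load ρ_ice t is balanced by mantle displaced below, ρ_m s.
s = t ρ_ice / ρ_m = 1.094 km × 0.904/3.22 = 0.307 km.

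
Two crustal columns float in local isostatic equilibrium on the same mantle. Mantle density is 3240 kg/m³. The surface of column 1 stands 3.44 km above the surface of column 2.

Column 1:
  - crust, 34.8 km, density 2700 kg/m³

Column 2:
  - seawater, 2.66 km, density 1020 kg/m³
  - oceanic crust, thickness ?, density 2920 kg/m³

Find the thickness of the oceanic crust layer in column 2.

Take the compensation level at the base of the deeper column (depth z_c below the surface of column 1) and equate Σ ρ_i t_i down to z_c; mantle fills any gap and the z_c terms cancel.
Column 1: 34.8×2700 + (z_c − 34.8)×3240
Column 2: 3.44×0 + 2.66×1020 + x×2920 + (z_c − 3.44 − 2.66 − x)×3240
The z_c×3240 term appears on both sides and cancels. Collect the known terms of each column as K = Σ(ρt)_known − 3240 × (depth of known layers): K_1 = 93960 − 3240×34.8 = −18792; K_2 = 2713.2 − 3240×(3.44 + 2.66) = −17050.8.
Balance: K_1 = K_2 − x×(3240 − 2920), so x = (K_2 − K_1)/(3240 − 2920) = 1741.2/320 = 5.44 km.

5.44 km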